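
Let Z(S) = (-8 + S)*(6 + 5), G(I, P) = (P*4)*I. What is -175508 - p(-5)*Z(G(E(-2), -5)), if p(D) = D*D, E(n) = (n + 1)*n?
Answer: -162308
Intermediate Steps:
E(n) = n*(1 + n) (E(n) = (1 + n)*n = n*(1 + n))
G(I, P) = 4*I*P (G(I, P) = (4*P)*I = 4*I*P)
Z(S) = -88 + 11*S (Z(S) = (-8 + S)*11 = -88 + 11*S)
p(D) = D**2
-175508 - p(-5)*Z(G(E(-2), -5)) = -175508 - (-5)**2*(-88 + 11*(4*(-2*(1 - 2))*(-5))) = -175508 - 25*(-88 + 11*(4*(-2*(-1))*(-5))) = -175508 - 25*(-88 + 11*(4*2*(-5))) = -175508 - 25*(-88 + 11*(-40)) = -175508 - 25*(-88 - 440) = -175508 - 25*(-528) = -175508 - 1*(-13200) = -175508 + 13200 = -162308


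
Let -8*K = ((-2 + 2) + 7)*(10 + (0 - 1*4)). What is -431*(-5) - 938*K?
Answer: 14159/2 ≈ 7079.5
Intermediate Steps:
K = -21/4 (K = -((-2 + 2) + 7)*(10 + (0 - 1*4))/8 = -(0 + 7)*(10 + (0 - 4))/8 = -7*(10 - 4)/8 = -7*6/8 = -1/8*42 = -21/4 ≈ -5.2500)
-431*(-5) - 938*K = -431*(-5) - 938*(-21/4) = 2155 + 9849/2 = 14159/2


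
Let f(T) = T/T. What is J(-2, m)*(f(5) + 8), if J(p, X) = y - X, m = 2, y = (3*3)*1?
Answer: 63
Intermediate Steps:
f(T) = 1
y = 9 (y = 9*1 = 9)
J(p, X) = 9 - X
J(-2, m)*(f(5) + 8) = (9 - 1*2)*(1 + 8) = (9 - 2)*9 = 7*9 = 63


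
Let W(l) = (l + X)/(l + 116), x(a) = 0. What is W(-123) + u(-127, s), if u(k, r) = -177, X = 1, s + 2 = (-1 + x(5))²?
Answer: -1117/7 ≈ -159.57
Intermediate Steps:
s = -1 (s = -2 + (-1 + 0)² = -2 + (-1)² = -2 + 1 = -1)
W(l) = (1 + l)/(116 + l) (W(l) = (l + 1)/(l + 116) = (1 + l)/(116 + l))
W(-123) + u(-127, s) = (1 - 123)/(116 - 123) - 177 = -122/(-7) - 177 = -⅐*(-122) - 177 = 122/7 - 177 = -1117/7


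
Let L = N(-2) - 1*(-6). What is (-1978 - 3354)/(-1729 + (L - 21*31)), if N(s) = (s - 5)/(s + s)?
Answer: 21328/9489 ≈ 2.2477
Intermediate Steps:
N(s) = (-5 + s)/(2*s) (N(s) = (-5 + s)/((2*s)) = (-5 + s)*(1/(2*s)) = (-5 + s)/(2*s))
L = 31/4 (L = (½)*(-5 - 2)/(-2) - 1*(-6) = (½)*(-½)*(-7) + 6 = 7/4 + 6 = 31/4 ≈ 7.7500)
(-1978 - 3354)/(-1729 + (L - 21*31)) = (-1978 - 3354)/(-1729 + (31/4 - 21*31)) = -5332/(-1729 + (31/4 - 651)) = -5332/(-1729 - 2573/4) = -5332/(-9489/4) = -5332*(-4/9489) = 21328/9489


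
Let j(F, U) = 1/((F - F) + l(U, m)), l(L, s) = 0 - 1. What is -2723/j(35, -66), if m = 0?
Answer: 2723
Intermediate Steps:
l(L, s) = -1
j(F, U) = -1 (j(F, U) = 1/((F - F) - 1) = 1/(0 - 1) = 1/(-1) = -1)
-2723/j(35, -66) = -2723/(-1) = -2723*(-1) = 2723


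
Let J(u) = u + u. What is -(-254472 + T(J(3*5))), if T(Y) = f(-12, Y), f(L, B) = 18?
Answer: 254454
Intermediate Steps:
J(u) = 2*u
T(Y) = 18
-(-254472 + T(J(3*5))) = -(-254472 + 18) = -1*(-254454) = 254454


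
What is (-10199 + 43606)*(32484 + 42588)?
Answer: 2507930304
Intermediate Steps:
(-10199 + 43606)*(32484 + 42588) = 33407*75072 = 2507930304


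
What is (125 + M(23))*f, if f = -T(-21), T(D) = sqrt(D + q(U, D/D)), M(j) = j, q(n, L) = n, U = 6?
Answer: -148*I*sqrt(15) ≈ -573.2*I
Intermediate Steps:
T(D) = sqrt(6 + D) (T(D) = sqrt(D + 6) = sqrt(6 + D))
f = -I*sqrt(15) (f = -sqrt(6 - 21) = -sqrt(-15) = -I*sqrt(15) ≈ -3.873*I)
(125 + M(23))*f = (125 + 23)*(-I*sqrt(15)) = 148*(-I*sqrt(15)) = -148*I*sqrt(15)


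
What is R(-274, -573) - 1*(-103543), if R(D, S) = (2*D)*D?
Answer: 253695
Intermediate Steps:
R(D, S) = 2*D**2
R(-274, -573) - 1*(-103543) = 2*(-274)**2 - 1*(-103543) = 2*75076 + 103543 = 150152 + 103543 = 253695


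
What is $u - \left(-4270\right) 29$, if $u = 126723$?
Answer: $250553$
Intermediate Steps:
$u - \left(-4270\right) 29 = 126723 - \left(-4270\right) 29 = 126723 - -123830 = 126723 + 123830 = 250553$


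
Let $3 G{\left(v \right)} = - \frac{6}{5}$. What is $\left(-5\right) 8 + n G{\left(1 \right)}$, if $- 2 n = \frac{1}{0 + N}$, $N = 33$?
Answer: $- \frac{6599}{165} \approx -39.994$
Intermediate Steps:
$G{\left(v \right)} = - \frac{2}{5}$ ($G{\left(v \right)} = \frac{\left(-6\right) \frac{1}{5}}{3} = \frac{1}{3} \left(- \frac{6}{5}\right) = - \frac{2}{5}$)
$n = - \frac{1}{66}$ ($n = - \frac{1}{2 \left(0 + 33\right)} = - \frac{1}{2 \cdot 33} = \left(- \frac{1}{2}\right) \frac{1}{33} = - \frac{1}{66} \approx -0.015152$)
$\left(-5\right) 8 + n G{\left(1 \right)} = \left(-5\right) 8 - - \frac{1}{165} = -40 + \frac{1}{165} = - \frac{6599}{165}$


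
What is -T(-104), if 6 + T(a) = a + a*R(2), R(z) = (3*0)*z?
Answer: 110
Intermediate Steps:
R(z) = 0 (R(z) = 0*z = 0)
T(a) = -6 + a (T(a) = -6 + (a + a*0) = -6 + (a + 0) = -6 + a)
-T(-104) = -(-6 - 104) = -1*(-110) = 110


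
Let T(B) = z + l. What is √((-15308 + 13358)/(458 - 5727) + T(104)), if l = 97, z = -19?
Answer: 2*√543934677/5269 ≈ 8.8527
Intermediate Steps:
T(B) = 78 (T(B) = -19 + 97 = 78)
√((-15308 + 13358)/(458 - 5727) + T(104)) = √((-15308 + 13358)/(458 - 5727) + 78) = √(-1950/(-5269) + 78) = √(-1950*(-1/5269) + 78) = √(1950/5269 + 78) = √(412932/5269) = 2*√543934677/5269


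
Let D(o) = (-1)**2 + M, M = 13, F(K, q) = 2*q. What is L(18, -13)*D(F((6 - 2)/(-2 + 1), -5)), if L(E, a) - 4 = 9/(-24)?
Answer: 203/4 ≈ 50.750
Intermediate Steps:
L(E, a) = 29/8 (L(E, a) = 4 + 9/(-24) = 4 + 9*(-1/24) = 4 - 3/8 = 29/8)
D(o) = 14 (D(o) = (-1)**2 + 13 = 1 + 13 = 14)
L(18, -13)*D(F((6 - 2)/(-2 + 1), -5)) = (29/8)*14 = 203/4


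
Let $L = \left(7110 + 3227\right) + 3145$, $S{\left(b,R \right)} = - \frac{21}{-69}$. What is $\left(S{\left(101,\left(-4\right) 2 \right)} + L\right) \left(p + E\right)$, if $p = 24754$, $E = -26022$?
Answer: $- \frac{393197924}{23} \approx -1.7096 \cdot 10^{7}$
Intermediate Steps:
$S{\left(b,R \right)} = \frac{7}{23}$ ($S{\left(b,R \right)} = \left(-21\right) \left(- \frac{1}{69}\right) = \frac{7}{23}$)
$L = 13482$ ($L = 10337 + 3145 = 13482$)
$\left(S{\left(101,\left(-4\right) 2 \right)} + L\right) \left(p + E\right) = \left(\frac{7}{23} + 13482\right) \left(24754 - 26022\right) = \frac{310093}{23} \left(-1268\right) = - \frac{393197924}{23}$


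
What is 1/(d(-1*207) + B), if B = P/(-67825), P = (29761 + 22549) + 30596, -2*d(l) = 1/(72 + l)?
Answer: -3662550/4463359 ≈ -0.82058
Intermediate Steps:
d(l) = -1/(2*(72 + l))
P = 82906 (P = 52310 + 30596 = 82906)
B = -82906/67825 (B = 82906/(-67825) = 82906*(-1/67825) = -82906/67825 ≈ -1.2224)
1/(d(-1*207) + B) = 1/(-1/(144 + 2*(-1*207)) - 82906/67825) = 1/(-1/(144 + 2*(-207)) - 82906/67825) = 1/(-1/(144 - 414) - 82906/67825) = 1/(-1/(-270) - 82906/67825) = 1/(-1*(-1/270) - 82906/67825) = 1/(1/270 - 82906/67825) = 1/(-4463359/3662550) = -3662550/4463359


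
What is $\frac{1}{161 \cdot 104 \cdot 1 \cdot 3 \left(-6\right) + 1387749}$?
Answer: $\frac{1}{1086357} \approx 9.2051 \cdot 10^{-7}$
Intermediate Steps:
$\frac{1}{161 \cdot 104 \cdot 1 \cdot 3 \left(-6\right) + 1387749} = \frac{1}{16744 \cdot 1 \left(-18\right) + 1387749} = \frac{1}{16744 \left(-18\right) + 1387749} = \frac{1}{-301392 + 1387749} = \frac{1}{1086357}$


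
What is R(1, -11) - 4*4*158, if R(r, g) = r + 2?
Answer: -2525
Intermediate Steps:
R(r, g) = 2 + r
R(1, -11) - 4*4*158 = (2 + 1) - 4*4*158 = 3 - 16*158 = 3 - 2528 = -2525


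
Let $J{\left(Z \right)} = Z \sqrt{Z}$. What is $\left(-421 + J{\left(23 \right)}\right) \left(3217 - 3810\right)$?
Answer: $249653 - 13639 \sqrt{23} \approx 1.8424 \cdot 10^{5}$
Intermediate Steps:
$J{\left(Z \right)} = Z^{\frac{3}{2}}$
$\left(-421 + J{\left(23 \right)}\right) \left(3217 - 3810\right) = \left(-421 + 23^{\frac{3}{2}}\right) \left(3217 - 3810\right) = \left(-421 + 23 \sqrt{23}\right) \left(-593\right) = 249653 - 13639 \sqrt{23}$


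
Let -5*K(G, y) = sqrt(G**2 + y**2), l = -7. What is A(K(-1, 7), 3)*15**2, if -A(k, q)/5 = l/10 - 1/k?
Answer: 1575/2 - 1125*sqrt(2)/2 ≈ -7.9951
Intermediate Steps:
K(G, y) = -sqrt(G**2 + y**2)/5
A(k, q) = 7/2 + 5/k (A(k, q) = -5*(-7/10 - 1/k) = 7/2 + 5/k)
A(K(-1, 7), 3)*15**2 = (7/2 + 5/((-sqrt((-1)**2 + 7**2)/5)))*15**2 = (7/2 + 5/((-sqrt(1 + 49)/5)))*225 = (7/2 + 5/((-sqrt(2))))*225 = (7/2 + 5*(-sqrt(2)/2))*225 = (7/2 - 5*sqrt(2)/2)*225 = 1575/2 - 1125*sqrt(2)/2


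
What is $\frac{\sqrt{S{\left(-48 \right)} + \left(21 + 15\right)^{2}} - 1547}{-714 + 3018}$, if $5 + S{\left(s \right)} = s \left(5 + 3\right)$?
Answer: $- \frac{1547}{2304} + \frac{\sqrt{907}}{2304} \approx -0.65837$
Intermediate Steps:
$S{\left(s \right)} = -5 + 8 s$ ($S{\left(s \right)} = -5 + s \left(5 + 3\right) = -5 + s 8 = -5 + 8 s$)
$\frac{\sqrt{S{\left(-48 \right)} + \left(21 + 15\right)^{2}} - 1547}{-714 + 3018} = \frac{\sqrt{\left(-5 + 8 \left(-48\right)\right) + \left(21 + 15\right)^{2}} - 1547}{-714 + 3018} = \frac{\sqrt{\left(-5 - 384\right) + 36^{2}} - 1547}{2304} = \left(\sqrt{-389 + 1296} - 1547\right) \frac{1}{2304} = \left(\sqrt{907} - 1547\right) \frac{1}{2304} = \left(-1547 + \sqrt{907}\right) \frac{1}{2304} = - \frac{1547}{2304} + \frac{\sqrt{907}}{2304}$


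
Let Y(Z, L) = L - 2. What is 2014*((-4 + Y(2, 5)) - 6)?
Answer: -14098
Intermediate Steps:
Y(Z, L) = -2 + L
2014*((-4 + Y(2, 5)) - 6) = 2014*((-4 + (-2 + 5)) - 6) = 2014*((-4 + 3) - 6) = 2014*(-1 - 6) = 2014*(-7) = -14098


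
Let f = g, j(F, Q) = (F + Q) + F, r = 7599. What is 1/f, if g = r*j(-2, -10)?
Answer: -1/106386 ≈ -9.3997e-6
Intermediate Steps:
j(F, Q) = Q + 2*F
g = -106386 (g = 7599*(-10 + 2*(-2)) = 7599*(-10 - 4) = 7599*(-14) = -106386)
f = -106386
1/f = 1/(-106386) = -1/106386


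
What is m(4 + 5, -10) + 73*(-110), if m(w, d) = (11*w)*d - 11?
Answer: -9031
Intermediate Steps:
m(w, d) = -11 + 11*d*w (m(w, d) = 11*d*w - 11 = -11 + 11*d*w)
m(4 + 5, -10) + 73*(-110) = (-11 + 11*(-10)*(4 + 5)) + 73*(-110) = (-11 + 11*(-10)*9) - 8030 = (-11 - 990) - 8030 = -1001 - 8030 = -9031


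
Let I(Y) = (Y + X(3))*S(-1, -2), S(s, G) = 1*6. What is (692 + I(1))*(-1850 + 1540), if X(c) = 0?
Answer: -216380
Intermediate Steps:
S(s, G) = 6
I(Y) = 6*Y (I(Y) = (Y + 0)*6 = Y*6 = 6*Y)
(692 + I(1))*(-1850 + 1540) = (692 + 6*1)*(-1850 + 1540) = (692 + 6)*(-310) = 698*(-310) = -216380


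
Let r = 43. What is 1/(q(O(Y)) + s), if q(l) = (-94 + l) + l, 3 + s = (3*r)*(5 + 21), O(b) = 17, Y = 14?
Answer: 1/3291 ≈ 0.00030386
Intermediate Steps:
s = 3351 (s = -3 + (3*43)*(5 + 21) = -3 + 129*26 = -3 + 3354 = 3351)
q(l) = -94 + 2*l
1/(q(O(Y)) + s) = 1/((-94 + 2*17) + 3351) = 1/((-94 + 34) + 3351) = 1/(-60 + 3351) = 1/3291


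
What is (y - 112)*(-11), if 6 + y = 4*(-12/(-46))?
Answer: 29590/23 ≈ 1286.5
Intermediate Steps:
y = -114/23 (y = -6 + 4*(-12/(-46)) = -6 + 4*(-12*(-1/46)) = -6 + 4*(6/23) = -6 + 24/23 = -114/23 ≈ -4.9565)
(y - 112)*(-11) = (-114/23 - 112)*(-11) = -2690/23*(-11) = 29590/23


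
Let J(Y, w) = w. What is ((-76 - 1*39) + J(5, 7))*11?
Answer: -1188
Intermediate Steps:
((-76 - 1*39) + J(5, 7))*11 = ((-76 - 1*39) + 7)*11 = ((-76 - 39) + 7)*11 = (-115 + 7)*11 = -108*11 = -1188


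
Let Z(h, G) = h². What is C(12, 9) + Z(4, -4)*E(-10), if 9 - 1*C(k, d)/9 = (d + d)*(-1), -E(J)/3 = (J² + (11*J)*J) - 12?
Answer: -56781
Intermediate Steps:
E(J) = 36 - 36*J² (E(J) = -3*((J² + (11*J)*J) - 12) = -3*((J² + 11*J²) - 12) = -3*(12*J² - 12) = -3*(-12 + 12*J²) = 36 - 36*J²)
C(k, d) = 81 + 18*d (C(k, d) = 81 - 9*(d + d)*(-1) = 81 - 9*2*d*(-1) = 81 - (-18)*d = 81 + 18*d)
C(12, 9) + Z(4, -4)*E(-10) = (81 + 18*9) + 4²*(36 - 36*(-10)²) = (81 + 162) + 16*(36 - 36*100) = 243 + 16*(36 - 3600) = 243 + 16*(-3564) = 243 - 57024 = -56781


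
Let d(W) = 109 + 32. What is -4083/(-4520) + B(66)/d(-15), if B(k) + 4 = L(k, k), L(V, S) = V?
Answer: 855943/637320 ≈ 1.3430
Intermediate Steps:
B(k) = -4 + k
d(W) = 141
-4083/(-4520) + B(66)/d(-15) = -4083/(-4520) + (-4 + 66)/141 = -4083*(-1/4520) + 62*(1/141) = 4083/4520 + 62/141 = 855943/637320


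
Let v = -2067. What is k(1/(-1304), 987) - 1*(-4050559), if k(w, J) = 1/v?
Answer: 8372505452/2067 ≈ 4.0506e+6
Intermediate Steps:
k(w, J) = -1/2067 (k(w, J) = 1/(-2067) = -1/2067)
k(1/(-1304), 987) - 1*(-4050559) = -1/2067 - 1*(-4050559) = -1/2067 + 4050559 = 8372505452/2067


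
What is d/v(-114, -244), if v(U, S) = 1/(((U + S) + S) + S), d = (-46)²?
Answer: -1790136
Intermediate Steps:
d = 2116
v(U, S) = 1/(U + 3*S) (v(U, S) = 1/(((S + U) + S) + S) = 1/((U + 2*S) + S) = 1/(U + 3*S))
d/v(-114, -244) = 2116/(1/(-114 + 3*(-244))) = 2116/(1/(-114 - 732)) = 2116/(1/(-846)) = 2116/(-1/846) = 2116*(-846) = -1790136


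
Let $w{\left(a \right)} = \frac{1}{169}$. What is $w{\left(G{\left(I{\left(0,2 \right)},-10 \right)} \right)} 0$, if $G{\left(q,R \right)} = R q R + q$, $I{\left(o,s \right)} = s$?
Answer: $0$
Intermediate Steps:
$G{\left(q,R \right)} = q + q R^{2}$ ($G{\left(q,R \right)} = q R^{2} + q = q + q R^{2}$)
$w{\left(a \right)} = \frac{1}{169}$
$w{\left(G{\left(I{\left(0,2 \right)},-10 \right)} \right)} 0 = \frac{1}{169} \cdot 0 = 0$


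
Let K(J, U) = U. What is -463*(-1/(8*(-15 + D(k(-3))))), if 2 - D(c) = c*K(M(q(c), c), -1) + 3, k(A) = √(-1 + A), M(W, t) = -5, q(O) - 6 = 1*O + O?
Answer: -463/130 - 463*I/1040 ≈ -3.5615 - 0.44519*I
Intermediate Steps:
q(O) = 6 + 2*O (q(O) = 6 + (1*O + O) = 6 + (O + O) = 6 + 2*O)
D(c) = -1 + c (D(c) = 2 - (c*(-1) + 3) = 2 - (-c + 3) = 2 - (3 - c) = 2 + (-3 + c) = -1 + c)
-463*(-1/(8*(-15 + D(k(-3))))) = -463*(-1/(8*(-15 + (-1 + √(-1 - 3))))) = -463*(-1/(8*(-15 + (-1 + √(-4))))) = -463*(-1/(8*(-15 + (-1 + 2*I)))) = -(463/130 + 463*I/1040) = -463*(128 + 16*I)/16640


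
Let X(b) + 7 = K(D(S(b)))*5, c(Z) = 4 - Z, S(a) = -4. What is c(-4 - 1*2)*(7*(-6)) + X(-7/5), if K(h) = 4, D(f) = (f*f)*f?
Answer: -407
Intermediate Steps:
D(f) = f³ (D(f) = f²*f = f³)
X(b) = 13 (X(b) = -7 + 4*5 = -7 + 20 = 13)
c(-4 - 1*2)*(7*(-6)) + X(-7/5) = (4 - (-4 - 1*2))*(7*(-6)) + 13 = (4 - (-4 - 2))*(-42) + 13 = (4 - 1*(-6))*(-42) + 13 = (4 + 6)*(-42) + 13 = 10*(-42) + 13 = -420 + 13 = -407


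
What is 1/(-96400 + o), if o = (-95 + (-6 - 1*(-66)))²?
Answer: -1/95175 ≈ -1.0507e-5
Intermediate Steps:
o = 1225 (o = (-95 + (-6 + 66))² = (-95 + 60)² = (-35)² = 1225)
1/(-96400 + o) = 1/(-96400 + 1225) = 1/(-95175) = -1/95175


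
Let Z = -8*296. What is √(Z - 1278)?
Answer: I*√3646 ≈ 60.382*I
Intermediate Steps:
Z = -2368
√(Z - 1278) = √(-2368 - 1278) = √(-3646) = I*√3646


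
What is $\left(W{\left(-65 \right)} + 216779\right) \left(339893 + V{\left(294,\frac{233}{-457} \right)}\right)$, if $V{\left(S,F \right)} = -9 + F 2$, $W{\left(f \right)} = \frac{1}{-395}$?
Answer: $\frac{13300253449165488}{180515} \approx 7.368 \cdot 10^{10}$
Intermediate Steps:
$W{\left(f \right)} = - \frac{1}{395}$
$V{\left(S,F \right)} = -9 + 2 F$
$\left(W{\left(-65 \right)} + 216779\right) \left(339893 + V{\left(294,\frac{233}{-457} \right)}\right) = \left(- \frac{1}{395} + 216779\right) \left(339893 - \left(9 - 2 \frac{233}{-457}\right)\right) = \frac{85627704 \left(339893 - \left(9 - 2 \cdot 233 \left(- \frac{1}{457}\right)\right)\right)}{395} = \frac{85627704 \left(339893 + \left(-9 + 2 \left(- \frac{233}{457}\right)\right)\right)}{395} = \frac{85627704 \left(339893 - \frac{4579}{457}\right)}{395} = \frac{85627704}{395} \cdot \frac{155326522}{457} = \frac{13300253449165488}{180515}$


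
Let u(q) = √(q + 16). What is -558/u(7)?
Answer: -558*√23/23 ≈ -116.35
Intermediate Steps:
u(q) = √(16 + q)
-558/u(7) = -558/√(16 + 7) = -558*√23/23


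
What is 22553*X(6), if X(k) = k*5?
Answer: 676590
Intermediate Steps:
X(k) = 5*k
22553*X(6) = 22553*(5*6) = 22553*30 = 676590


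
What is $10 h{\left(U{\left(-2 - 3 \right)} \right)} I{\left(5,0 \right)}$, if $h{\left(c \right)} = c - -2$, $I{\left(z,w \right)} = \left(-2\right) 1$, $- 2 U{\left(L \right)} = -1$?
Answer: $-50$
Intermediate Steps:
$U{\left(L \right)} = \frac{1}{2}$ ($U{\left(L \right)} = \left(- \frac{1}{2}\right) \left(-1\right) = \frac{1}{2}$)
$I{\left(z,w \right)} = -2$
$h{\left(c \right)} = 2 + c$ ($h{\left(c \right)} = c + 2 = 2 + c$)
$10 h{\left(U{\left(-2 - 3 \right)} \right)} I{\left(5,0 \right)} = 10 \left(2 + \frac{1}{2}\right) \left(-2\right) = 10 \cdot \frac{5}{2} \left(-2\right) = 25 \left(-2\right) = -50$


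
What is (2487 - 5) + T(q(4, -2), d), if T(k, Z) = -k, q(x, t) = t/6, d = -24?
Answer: 7447/3 ≈ 2482.3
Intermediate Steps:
q(x, t) = t/6 (q(x, t) = t*(1/6) = t/6)
(2487 - 5) + T(q(4, -2), d) = (2487 - 5) - (-2)/6 = 2482 - 1*(-1/3) = 2482 + 1/3 = 7447/3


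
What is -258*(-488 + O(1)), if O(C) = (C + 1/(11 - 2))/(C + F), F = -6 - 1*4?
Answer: 3400268/27 ≈ 1.2594e+5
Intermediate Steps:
F = -10 (F = -6 - 4 = -10)
O(C) = (⅑ + C)/(-10 + C) (O(C) = (C + 1/(11 - 2))/(C - 10) = (C + 1/9)/(-10 + C) = (C + ⅑)/(-10 + C) = (⅑ + C)/(-10 + C))
-258*(-488 + O(1)) = -258*(-488 + (⅑ + 1)/(-10 + 1)) = -258*(-488 + (10/9)/(-9)) = -258*(-488 - ⅑*10/9) = -258*(-488 - 10/81) = -258*(-39538/81) = 3400268/27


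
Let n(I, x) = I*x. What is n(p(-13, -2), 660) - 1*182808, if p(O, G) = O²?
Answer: -71268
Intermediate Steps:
n(p(-13, -2), 660) - 1*182808 = (-13)²*660 - 1*182808 = 169*660 - 182808 = 111540 - 182808 = -71268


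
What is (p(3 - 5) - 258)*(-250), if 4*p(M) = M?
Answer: 64625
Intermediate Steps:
p(M) = M/4
(p(3 - 5) - 258)*(-250) = ((3 - 5)/4 - 258)*(-250) = ((¼)*(-2) - 258)*(-250) = (-½ - 258)*(-250) = -517/2*(-250) = 64625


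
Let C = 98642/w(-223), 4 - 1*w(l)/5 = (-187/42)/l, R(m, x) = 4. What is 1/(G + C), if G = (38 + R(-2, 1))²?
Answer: 186385/1252664112 ≈ 0.00014879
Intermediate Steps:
w(l) = 20 + 935/(42*l) (w(l) = 20 - 5*(-187/42)/l = 20 - 5*(-187*1/42)/l = 20 - (-935)/(42*l) = 20 + 935/(42*l))
C = 923880972/186385 (C = 98642/(20 + (935/42)/(-223)) = 98642/(20 + (935/42)*(-1/223)) = 98642/(20 - 935/9366) = 98642/(186385/9366) = 98642*(9366/186385) = 923880972/186385 ≈ 4956.8)
G = 1764 (G = (38 + 4)² = 42² = 1764)
1/(G + C) = 1/(1764 + 923880972/186385) = 1/(1252664112/186385) = 186385/1252664112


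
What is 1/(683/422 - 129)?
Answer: -422/53755 ≈ -0.0078504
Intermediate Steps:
1/(683/422 - 129) = 1/(-53755/422) = -422/53755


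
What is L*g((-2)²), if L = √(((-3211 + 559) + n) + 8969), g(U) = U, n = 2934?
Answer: 116*√11 ≈ 384.73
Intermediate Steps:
L = 29*√11 (L = √(((-3211 + 559) + 2934) + 8969) = √((-2652 + 2934) + 8969) = √(282 + 8969) = √9251 = 29*√11 ≈ 96.182)
L*g((-2)²) = (29*√11)*(-2)² = (29*√11)*4 = 116*√11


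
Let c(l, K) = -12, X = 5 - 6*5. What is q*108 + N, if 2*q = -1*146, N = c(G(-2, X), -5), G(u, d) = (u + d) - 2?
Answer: -7896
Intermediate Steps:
X = -25 (X = 5 - 1*30 = 5 - 30 = -25)
G(u, d) = -2 + d + u (G(u, d) = (d + u) - 2 = -2 + d + u)
N = -12
q = -73 (q = (-1*146)/2 = (½)*(-146) = -73)
q*108 + N = -73*108 - 12 = -7884 - 12 = -7896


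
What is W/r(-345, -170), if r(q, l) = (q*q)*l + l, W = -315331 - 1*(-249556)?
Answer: 13155/4046884 ≈ 0.0032506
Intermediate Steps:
W = -65775 (W = -315331 + 249556 = -65775)
r(q, l) = l + l*q² (r(q, l) = q²*l + l = l*q² + l = l + l*q²)
W/r(-345, -170) = -65775*(-1/(170*(1 + (-345)²))) = -65775*(-1/(170*(1 + 119025))) = -65775/((-170*119026)) = -65775/(-20234420) = -65775*(-1/20234420) = 13155/4046884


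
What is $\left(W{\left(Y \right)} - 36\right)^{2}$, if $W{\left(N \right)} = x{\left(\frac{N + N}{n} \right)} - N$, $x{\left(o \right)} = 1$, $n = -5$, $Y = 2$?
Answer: $1369$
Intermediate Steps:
$W{\left(N \right)} = 1 - N$
$\left(W{\left(Y \right)} - 36\right)^{2} = \left(\left(1 - 2\right) - 36\right)^{2} = \left(-1 - 36\right)^{2} = \left(-37\right)^{2} = 1369$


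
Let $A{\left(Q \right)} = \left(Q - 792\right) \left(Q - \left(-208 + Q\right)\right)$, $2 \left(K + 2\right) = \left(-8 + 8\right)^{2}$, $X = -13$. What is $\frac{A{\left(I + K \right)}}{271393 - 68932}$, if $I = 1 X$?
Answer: $- \frac{55952}{67487} \approx -0.82908$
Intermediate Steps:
$K = -2$ ($K = -2 + \frac{\left(-8 + 8\right)^{2}}{2} = -2 + \frac{0^{2}}{2} = -2 + \frac{1}{2} \cdot 0 = -2 + 0 = -2$)
$I = -13$ ($I = 1 \left(-13\right) = -13$)
$A{\left(Q \right)} = -164736 + 208 Q$ ($A{\left(Q \right)} = \left(-792 + Q\right) 208 = -164736 + 208 Q$)
$\frac{A{\left(I + K \right)}}{271393 - 68932} = \frac{-164736 + 208 \left(-13 - 2\right)}{271393 - 68932} = \frac{-164736 + 208 \left(-15\right)}{202461} = \left(-164736 - 3120\right) \frac{1}{202461} = \left(-167856\right) \frac{1}{202461} = - \frac{55952}{67487}$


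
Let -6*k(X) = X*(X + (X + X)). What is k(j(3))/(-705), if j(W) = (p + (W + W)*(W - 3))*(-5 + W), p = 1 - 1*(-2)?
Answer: 6/235 ≈ 0.025532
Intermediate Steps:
p = 3 (p = 1 + 2 = 3)
j(W) = (-5 + W)*(3 + 2*W*(-3 + W)) (j(W) = (3 + (W + W)*(W - 3))*(-5 + W) = (3 + (2*W)*(-3 + W))*(-5 + W) = (3 + 2*W*(-3 + W))*(-5 + W) = (-5 + W)*(3 + 2*W*(-3 + W)))
k(X) = -X²/2 (k(X) = -X*(X + (X + X))/6 = -X*(X + 2*X)/6 = -X*3*X/6 = -X²/2)
k(j(3))/(-705) = -(-15 - 16*3² + 2*3³ + 33*3)²/2/(-705) = -(-15 - 16*9 + 2*27 + 99)²/2*(-1/705) = -(-15 - 144 + 54 + 99)²/2*(-1/705) = -½*(-6)²*(-1/705) = -½*36*(-1/705) = -18*(-1/705) = 6/235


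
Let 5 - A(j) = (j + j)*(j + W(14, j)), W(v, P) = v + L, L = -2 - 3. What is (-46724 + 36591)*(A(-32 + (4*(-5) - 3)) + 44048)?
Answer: -395116069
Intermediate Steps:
L = -5
W(v, P) = -5 + v (W(v, P) = v - 5 = -5 + v)
A(j) = 5 - 2*j*(9 + j) (A(j) = 5 - (j + j)*(j + (-5 + 14)) = 5 - 2*j*(j + 9) = 5 - 2*j*(9 + j))
(-46724 + 36591)*(A(-32 + (4*(-5) - 3)) + 44048) = (-46724 + 36591)*((5 - 18*(-32 + (4*(-5) - 3)) - 2*(-32 + (4*(-5) - 3))²) + 44048) = -10133*((5 - 18*(-32 + (-20 - 3)) - 2*(-32 + (-20 - 3))²) + 44048) = -10133*((5 - 18*(-32 - 23) - 2*(-32 - 23)²) + 44048) = -10133*((5 - 18*(-55) - 2*(-55)²) + 44048) = -10133*((5 + 990 - 2*3025) + 44048) = -10133*((5 + 990 - 6050) + 44048) = -10133*(-5055 + 44048) = -10133*38993 = -395116069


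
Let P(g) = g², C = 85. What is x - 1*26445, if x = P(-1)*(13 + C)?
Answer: -26347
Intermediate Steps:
x = 98 (x = (-1)²*(13 + 85) = 1*98 = 98)
x - 1*26445 = 98 - 1*26445 = 98 - 26445 = -26347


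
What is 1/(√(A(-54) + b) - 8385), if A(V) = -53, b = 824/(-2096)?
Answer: -732290/6140256313 - I*√3665118/18420768939 ≈ -0.00011926 - 1.0393e-7*I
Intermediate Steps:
b = -103/262 (b = 824*(-1/2096) = -103/262 ≈ -0.39313)
1/(√(A(-54) + b) - 8385) = 1/(√(-53 - 103/262) - 8385) = 1/(√(-13989/262) - 8385) = 1/(I*√3665118/262 - 8385) = 1/(-8385 + I*√3665118/262)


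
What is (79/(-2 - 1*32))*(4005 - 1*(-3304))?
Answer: -577411/34 ≈ -16983.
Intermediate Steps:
(79/(-2 - 1*32))*(4005 - 1*(-3304)) = (79/(-2 - 32))*(4005 + 3304) = (79/(-34))*7309 = (79*(-1/34))*7309 = -79/34*7309 = -577411/34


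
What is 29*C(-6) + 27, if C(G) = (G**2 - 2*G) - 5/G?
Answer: 8659/6 ≈ 1443.2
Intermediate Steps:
C(G) = G**2 - 5/G - 2*G
29*C(-6) + 27 = 29*((-5 + (-6)**2*(-2 - 6))/(-6)) + 27 = 29*(-(-5 + 36*(-8))/6) + 27 = 29*(-(-5 - 288)/6) + 27 = 29*(-1/6*(-293)) + 27 = 29*(293/6) + 27 = 8497/6 + 27 = 8659/6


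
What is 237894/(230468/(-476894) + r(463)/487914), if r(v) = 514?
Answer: -13838487811035426/28050860059 ≈ -4.9334e+5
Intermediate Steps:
237894/(230468/(-476894) + r(463)/487914) = 237894/(230468/(-476894) + 514/487914) = 237894/(230468*(-1/476894) + 514*(1/487914)) = 237894/(-115234/238447 + 257/243957) = 237894/(-28050860059/58170814779) = 237894*(-58170814779/28050860059) = -13838487811035426/28050860059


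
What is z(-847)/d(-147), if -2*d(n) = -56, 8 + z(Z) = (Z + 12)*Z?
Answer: 707237/28 ≈ 25258.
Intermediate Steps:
z(Z) = -8 + Z*(12 + Z) (z(Z) = -8 + (Z + 12)*Z = -8 + (12 + Z)*Z = -8 + Z*(12 + Z))
d(n) = 28 (d(n) = -1/2*(-56) = 28)
z(-847)/d(-147) = (-8 + (-847)**2 + 12*(-847))/28 = (-8 + 717409 - 10164)*(1/28) = 707237*(1/28) = 707237/28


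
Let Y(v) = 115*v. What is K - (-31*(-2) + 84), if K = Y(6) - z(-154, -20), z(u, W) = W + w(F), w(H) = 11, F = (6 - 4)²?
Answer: 553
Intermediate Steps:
F = 4 (F = 2² = 4)
z(u, W) = 11 + W (z(u, W) = W + 11 = 11 + W)
K = 699 (K = 115*6 - (11 - 20) = 690 - 1*(-9) = 690 + 9 = 699)
K - (-31*(-2) + 84) = 699 - (-31*(-2) + 84) = 699 - (62 + 84) = 699 - 1*146 = 699 - 146 = 553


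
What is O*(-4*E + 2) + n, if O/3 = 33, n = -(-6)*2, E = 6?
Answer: -2166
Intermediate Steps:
n = 12 (n = -2*(-6) = 12)
O = 99 (O = 3*33 = 99)
O*(-4*E + 2) + n = 99*(-4*6 + 2) + 12 = 99*(-24 + 2) + 12 = 99*(-22) + 12 = -2178 + 12 = -2166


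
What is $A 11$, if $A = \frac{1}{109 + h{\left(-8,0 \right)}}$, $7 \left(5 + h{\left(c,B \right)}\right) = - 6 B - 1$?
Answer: $\frac{77}{727} \approx 0.10591$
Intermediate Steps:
$h{\left(c,B \right)} = - \frac{36}{7} - \frac{6 B}{7}$ ($h{\left(c,B \right)} = -5 + \frac{- 6 B - 1}{7} = -5 + \frac{-1 - 6 B}{7} = -5 - \left(\frac{1}{7} + \frac{6 B}{7}\right) = - \frac{36}{7} - \frac{6 B}{7}$)
$A = \frac{7}{727}$ ($A = \frac{1}{109 - \frac{36}{7}} = \frac{1}{\frac{727}{7}} = \frac{7}{727} \approx 0.0096286$)
$A 11 = \frac{7}{727} \cdot 11 = \frac{77}{727}$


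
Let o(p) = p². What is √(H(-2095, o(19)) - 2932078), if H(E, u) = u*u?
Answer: I*√2801757 ≈ 1673.8*I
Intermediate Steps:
H(E, u) = u²
√(H(-2095, o(19)) - 2932078) = √((19²)² - 2932078) = √(361² - 2932078) = √(130321 - 2932078) = √(-2801757) = I*√2801757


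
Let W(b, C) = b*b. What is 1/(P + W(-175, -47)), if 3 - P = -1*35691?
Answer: 1/66319 ≈ 1.5079e-5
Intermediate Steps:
W(b, C) = b**2
P = 35694 (P = 3 - (-1)*35691 = 3 - 1*(-35691) = 3 + 35691 = 35694)
1/(P + W(-175, -47)) = 1/(35694 + (-175)**2) = 1/(35694 + 30625) = 1/66319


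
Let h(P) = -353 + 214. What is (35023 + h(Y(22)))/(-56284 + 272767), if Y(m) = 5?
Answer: 11628/72161 ≈ 0.16114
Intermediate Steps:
h(P) = -139
(35023 + h(Y(22)))/(-56284 + 272767) = (35023 - 139)/(-56284 + 272767) = 34884/216483 = 34884*(1/216483) = 11628/72161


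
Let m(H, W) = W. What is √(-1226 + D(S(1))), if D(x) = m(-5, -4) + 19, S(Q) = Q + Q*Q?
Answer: I*√1211 ≈ 34.799*I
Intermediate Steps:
S(Q) = Q + Q²
D(x) = 15 (D(x) = -4 + 19 = 15)
√(-1226 + D(S(1))) = √(-1226 + 15) = √(-1211) = I*√1211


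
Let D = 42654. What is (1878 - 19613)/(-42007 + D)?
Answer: -17735/647 ≈ -27.411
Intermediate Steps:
(1878 - 19613)/(-42007 + D) = (1878 - 19613)/(-42007 + 42654) = -17735/647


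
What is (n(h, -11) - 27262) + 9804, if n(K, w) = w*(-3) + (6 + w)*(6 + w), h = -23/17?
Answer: -17400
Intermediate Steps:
h = -23/17 (h = -23*1/17 = -23/17 ≈ -1.3529)
n(K, w) = (6 + w)**2 - 3*w (n(K, w) = -3*w + (6 + w)**2 = (6 + w)**2 - 3*w)
(n(h, -11) - 27262) + 9804 = (((6 - 11)**2 - 3*(-11)) - 27262) + 9804 = (((-5)**2 + 33) - 27262) + 9804 = ((25 + 33) - 27262) + 9804 = (58 - 27262) + 9804 = -27204 + 9804 = -17400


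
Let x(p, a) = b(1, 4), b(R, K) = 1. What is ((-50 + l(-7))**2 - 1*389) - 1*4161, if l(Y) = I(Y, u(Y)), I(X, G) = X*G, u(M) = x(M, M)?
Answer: -1301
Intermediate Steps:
x(p, a) = 1
u(M) = 1
I(X, G) = G*X
l(Y) = Y (l(Y) = 1*Y = Y)
((-50 + l(-7))**2 - 1*389) - 1*4161 = ((-50 - 7)**2 - 1*389) - 1*4161 = ((-57)**2 - 389) - 4161 = (3249 - 389) - 4161 = 2860 - 4161 = -1301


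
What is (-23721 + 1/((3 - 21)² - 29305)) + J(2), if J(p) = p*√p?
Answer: -687458302/28981 + 2*√2 ≈ -23718.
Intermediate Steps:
J(p) = p^(3/2)
(-23721 + 1/((3 - 21)² - 29305)) + J(2) = (-23721 + 1/((3 - 21)² - 29305)) + 2^(3/2) = (-23721 + 1/((-18)² - 29305)) + 2*√2 = (-23721 + 1/(324 - 29305)) + 2*√2 = (-23721 + 1/(-28981)) + 2*√2 = (-23721 - 1/28981) + 2*√2 = -687458302/28981 + 2*√2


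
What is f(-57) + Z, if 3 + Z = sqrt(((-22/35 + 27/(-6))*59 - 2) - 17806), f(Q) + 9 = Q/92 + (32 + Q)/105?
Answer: -24841/1932 + I*sqrt(88741870)/70 ≈ -12.858 + 134.58*I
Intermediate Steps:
f(Q) = -913/105 + 197*Q/9660 (f(Q) = -9 + (Q/92 + (32 + Q)/105) = -9 + (Q*(1/92) + (32 + Q)*(1/105)) = -9 + (Q/92 + (32/105 + Q/105)) = -9 + (32/105 + 197*Q/9660) = -913/105 + 197*Q/9660)
Z = -3 + I*sqrt(88741870)/70 (Z = -3 + sqrt(((-22/35 + 27/(-6))*59 - 2) - 17806) = -3 + sqrt(((-22*1/35 + 27*(-1/6))*59 - 2) - 17806) = -3 + sqrt(((-22/35 - 9/2)*59 - 2) - 17806) = -3 + sqrt((-359/70*59 - 2) - 17806) = -3 + sqrt((-21181/70 - 2) - 17806) = -3 + sqrt(-21321/70 - 17806) = -3 + sqrt(-1267741/70) = -3 + I*sqrt(88741870)/70 ≈ -3.0 + 134.58*I)
f(-57) + Z = (-913/105 + (197/9660)*(-57)) + (-3 + I*sqrt(88741870)/70) = (-913/105 - 3743/3220) + (-3 + I*sqrt(88741870)/70) = -19045/1932 + (-3 + I*sqrt(88741870)/70) = -24841/1932 + I*sqrt(88741870)/70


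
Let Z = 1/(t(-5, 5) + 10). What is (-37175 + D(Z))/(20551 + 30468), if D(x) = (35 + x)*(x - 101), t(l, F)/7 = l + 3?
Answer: -651095/816304 ≈ -0.79761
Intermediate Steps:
t(l, F) = 21 + 7*l (t(l, F) = 7*(l + 3) = 7*(3 + l) = 21 + 7*l)
Z = -¼ (Z = 1/((21 + 7*(-5)) + 10) = 1/((21 - 35) + 10) = 1/(-14 + 10) = 1/(-4) = 1*(-¼) = -¼ ≈ -0.25000)
D(x) = (-101 + x)*(35 + x) (D(x) = (35 + x)*(-101 + x) = (-101 + x)*(35 + x))
(-37175 + D(Z))/(20551 + 30468) = (-37175 + (-3535 + (-¼)² - 66*(-¼)))/(20551 + 30468) = (-37175 + (-3535 + 1/16 + 33/2))/51019 = (-37175 - 56295/16)*(1/51019) = -651095/16*1/51019 = -651095/816304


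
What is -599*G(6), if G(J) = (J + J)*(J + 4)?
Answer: -71880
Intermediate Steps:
G(J) = 2*J*(4 + J) (G(J) = (2*J)*(4 + J) = 2*J*(4 + J))
-599*G(6) = -1198*6*(4 + 6) = -1198*6*10 = -599*120 = -71880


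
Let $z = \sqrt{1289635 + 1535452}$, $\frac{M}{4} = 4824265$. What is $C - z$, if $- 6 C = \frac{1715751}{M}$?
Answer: $- \frac{571917}{38594120} - \sqrt{2825087} \approx -1680.8$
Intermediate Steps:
$M = 19297060$ ($M = 4 \cdot 4824265 = 19297060$)
$z = \sqrt{2825087} \approx 1680.8$
$C = - \frac{571917}{38594120}$ ($C = - \frac{1715751 \cdot \frac{1}{19297060}}{6} = \left(- \frac{1}{6}\right) \frac{1715751}{19297060} = - \frac{571917}{38594120} \approx -0.014819$)
$C - z = - \frac{571917}{38594120} - \sqrt{2825087}$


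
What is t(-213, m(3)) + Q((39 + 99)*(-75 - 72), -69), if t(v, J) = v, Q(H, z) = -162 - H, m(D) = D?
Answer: 19911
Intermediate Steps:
t(-213, m(3)) + Q((39 + 99)*(-75 - 72), -69) = -213 + (-162 - (39 + 99)*(-75 - 72)) = -213 + (-162 - 138*(-147)) = -213 + (-162 - 1*(-20286)) = -213 + (-162 + 20286) = -213 + 20124 = 19911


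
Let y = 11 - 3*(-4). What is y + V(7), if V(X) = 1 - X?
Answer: 17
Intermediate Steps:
y = 23 (y = 11 + 12 = 23)
y + V(7) = 23 + (1 - 1*7) = 23 + (1 - 7) = 23 - 6 = 17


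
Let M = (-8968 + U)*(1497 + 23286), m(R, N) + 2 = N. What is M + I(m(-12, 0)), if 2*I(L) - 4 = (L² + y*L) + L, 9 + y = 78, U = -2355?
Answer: -280617975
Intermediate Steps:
y = 69 (y = -9 + 78 = 69)
m(R, N) = -2 + N
I(L) = 2 + L²/2 + 35*L (I(L) = 2 + ((L² + 69*L) + L)/2 = 2 + (L² + 70*L)/2 = 2 + (L²/2 + 35*L) = 2 + L²/2 + 35*L)
M = -280617909 (M = (-8968 - 2355)*(1497 + 23286) = -11323*24783 = -280617909)
M + I(m(-12, 0)) = -280617909 + (2 + (-2 + 0)²/2 + 35*(-2 + 0)) = -280617909 + (2 + (½)*(-2)² + 35*(-2)) = -280617909 + (2 + (½)*4 - 70) = -280617909 + (2 + 2 - 70) = -280617909 - 66 = -280617975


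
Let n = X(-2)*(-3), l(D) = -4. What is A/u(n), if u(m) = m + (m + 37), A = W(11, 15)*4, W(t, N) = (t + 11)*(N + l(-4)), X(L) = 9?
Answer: -968/17 ≈ -56.941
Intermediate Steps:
W(t, N) = (-4 + N)*(11 + t) (W(t, N) = (t + 11)*(N - 4) = (11 + t)*(-4 + N) = (-4 + N)*(11 + t))
A = 968 (A = (-44 - 4*11 + 11*15 + 15*11)*4 = (-44 - 44 + 165 + 165)*4 = 242*4 = 968)
n = -27 (n = 9*(-3) = -27)
u(m) = 37 + 2*m (u(m) = m + (37 + m) = 37 + 2*m)
A/u(n) = 968/(37 + 2*(-27)) = 968/(37 - 54) = 968/(-17) = 968*(-1/17) = -968/17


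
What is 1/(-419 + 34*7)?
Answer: -1/181 ≈ -0.0055249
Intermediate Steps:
1/(-419 + 34*7) = 1/(-419 + 238) = 1/(-181) = -1/181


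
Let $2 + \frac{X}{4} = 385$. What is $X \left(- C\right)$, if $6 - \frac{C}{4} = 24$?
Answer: $110304$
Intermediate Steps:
$C = -72$ ($C = 24 - 96 = -72$)
$X = 1532$ ($X = -8 + 4 \cdot 385 = -8 + 1540 = 1532$)
$X \left(- C\right) = 1532 \left(\left(-1\right) \left(-72\right)\right) = 1532 \cdot 72 = 110304$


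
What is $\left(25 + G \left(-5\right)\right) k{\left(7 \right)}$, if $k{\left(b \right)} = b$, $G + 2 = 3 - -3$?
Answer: $35$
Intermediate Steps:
$G = 4$ ($G = -2 + \left(3 - -3\right) = -2 + \left(3 + 3\right) = -2 + 6 = 4$)
$\left(25 + G \left(-5\right)\right) k{\left(7 \right)} = \left(25 + 4 \left(-5\right)\right) 7 = \left(25 - 20\right) 7 = 5 \cdot 7 = 35$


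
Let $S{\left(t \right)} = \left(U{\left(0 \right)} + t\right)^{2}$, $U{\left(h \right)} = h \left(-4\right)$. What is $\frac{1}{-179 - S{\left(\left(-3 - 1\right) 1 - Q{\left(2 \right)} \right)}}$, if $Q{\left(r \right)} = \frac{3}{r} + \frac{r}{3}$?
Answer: $- \frac{36}{7813} \approx -0.0046077$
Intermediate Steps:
$Q{\left(r \right)} = \frac{3}{r} + \frac{r}{3}$ ($Q{\left(r \right)} = \frac{3}{r} + r \frac{1}{3} = \frac{3}{r} + \frac{r}{3}$)
$U{\left(h \right)} = - 4 h$
$S{\left(t \right)} = t^{2}$ ($S{\left(t \right)} = \left(\left(-4\right) 0 + t\right)^{2} = \left(0 + t\right)^{2} = t^{2}$)
$\frac{1}{-179 - S{\left(\left(-3 - 1\right) 1 - Q{\left(2 \right)} \right)}} = \frac{1}{-179 - \left(\left(-3 - 1\right) 1 - \left(\frac{3}{2} + \frac{1}{3} \cdot 2\right)\right)^{2}} = \frac{1}{-179 - \left(\left(-4\right) 1 - \left(3 \cdot \frac{1}{2} + \frac{2}{3}\right)\right)^{2}} = \frac{1}{-179 - \left(-4 - \left(\frac{3}{2} + \frac{2}{3}\right)\right)^{2}} = \frac{1}{-179 - \left(-4 - \frac{13}{6}\right)^{2}} = \frac{1}{-179 - \left(- \frac{37}{6}\right)^{2}} = \frac{1}{-179 - \frac{1369}{36}} = \frac{1}{- \frac{7813}{36}} = - \frac{36}{7813}$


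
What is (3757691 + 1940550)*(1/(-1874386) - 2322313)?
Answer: -24803935786063593379/1874386 ≈ -1.3233e+13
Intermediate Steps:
(3757691 + 1940550)*(1/(-1874386) - 2322313) = 5698241*(-1/1874386 - 2322313) = 5698241*(-4352910974819/1874386) = -24803935786063593379/1874386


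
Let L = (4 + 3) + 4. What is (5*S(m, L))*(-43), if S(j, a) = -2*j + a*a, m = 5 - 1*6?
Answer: -26445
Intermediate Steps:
m = -1 (m = 5 - 6 = -1)
L = 11 (L = 7 + 4 = 11)
S(j, a) = a² - 2*j (S(j, a) = -2*j + a² = a² - 2*j)
(5*S(m, L))*(-43) = (5*(11² - 2*(-1)))*(-43) = (5*(121 + 2))*(-43) = (5*123)*(-43) = 615*(-43) = -26445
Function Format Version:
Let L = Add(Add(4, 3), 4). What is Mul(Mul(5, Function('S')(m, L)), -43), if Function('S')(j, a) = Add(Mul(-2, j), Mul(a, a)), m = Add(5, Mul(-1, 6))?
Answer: -26445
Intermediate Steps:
m = -1 (m = Add(5, -6) = -1)
L = 11 (L = Add(7, 4) = 11)
Function('S')(j, a) = Add(Pow(a, 2), Mul(-2, j)) (Function('S')(j, a) = Add(Mul(-2, j), Pow(a, 2)) = Add(Pow(a, 2), Mul(-2, j)))
Mul(Mul(5, Function('S')(m, L)), -43) = Mul(Mul(5, Add(Pow(11, 2), Mul(-2, -1))), -43) = Mul(Mul(5, Add(121, 2)), -43) = Mul(Mul(5, 123), -43) = Mul(615, -43) = -26445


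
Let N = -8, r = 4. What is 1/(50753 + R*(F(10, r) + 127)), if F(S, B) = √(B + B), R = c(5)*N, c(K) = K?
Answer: 45673/2086010129 + 80*√2/2086010129 ≈ 2.1949e-5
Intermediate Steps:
R = -40 (R = 5*(-8) = -40)
F(S, B) = √2*√B (F(S, B) = √(2*B) = √2*√B)
1/(50753 + R*(F(10, r) + 127)) = 1/(50753 - 40*(√2*√4 + 127)) = 1/(50753 - 40*(√2*2 + 127)) = 1/(50753 - 40*(2*√2 + 127)) = 1/(50753 - 40*(127 + 2*√2)) = 1/(50753 + (-5080 - 80*√2)) = 1/(45673 - 80*√2)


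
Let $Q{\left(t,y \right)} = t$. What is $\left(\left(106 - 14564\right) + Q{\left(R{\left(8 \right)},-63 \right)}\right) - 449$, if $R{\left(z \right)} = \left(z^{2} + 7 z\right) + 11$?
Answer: $-14776$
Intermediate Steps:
$R{\left(z \right)} = 11 + z^{2} + 7 z$
$\left(\left(106 - 14564\right) + Q{\left(R{\left(8 \right)},-63 \right)}\right) - 449 = \left(\left(106 - 14564\right) + \left(11 + 8^{2} + 7 \cdot 8\right)\right) - 449 = \left(-14458 + \left(11 + 64 + 56\right)\right) - 449 = \left(-14458 + 131\right) - 449 = -14327 - 449 = -14776$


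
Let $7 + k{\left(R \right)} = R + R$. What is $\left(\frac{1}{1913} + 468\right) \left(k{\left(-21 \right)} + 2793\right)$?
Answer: $\frac{2456662040}{1913} \approx 1.2842 \cdot 10^{6}$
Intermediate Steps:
$k{\left(R \right)} = -7 + 2 R$ ($k{\left(R \right)} = -7 + \left(R + R\right) = -7 + 2 R$)
$\left(\frac{1}{1913} + 468\right) \left(k{\left(-21 \right)} + 2793\right) = \left(\frac{1}{1913} + 468\right) \left(\left(-7 + 2 \left(-21\right)\right) + 2793\right) = \left(\frac{1}{1913} + 468\right) \left(\left(-7 - 42\right) + 2793\right) = \frac{895285 \left(-49 + 2793\right)}{1913} = \frac{895285}{1913} \cdot 2744 = \frac{2456662040}{1913}$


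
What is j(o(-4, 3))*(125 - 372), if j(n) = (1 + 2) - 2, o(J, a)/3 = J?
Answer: -247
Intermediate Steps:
o(J, a) = 3*J
j(n) = 1 (j(n) = 3 - 2 = 1)
j(o(-4, 3))*(125 - 372) = 1*(125 - 372) = 1*(-247) = -247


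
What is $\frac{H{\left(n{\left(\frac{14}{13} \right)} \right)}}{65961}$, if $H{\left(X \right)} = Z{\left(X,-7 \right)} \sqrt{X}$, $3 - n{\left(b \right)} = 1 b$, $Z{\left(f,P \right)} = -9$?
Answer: $- \frac{5 \sqrt{13}}{95277} \approx -0.00018921$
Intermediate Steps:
$n{\left(b \right)} = 3 - b$ ($n{\left(b \right)} = 3 - 1 b = 3 - b$)
$H{\left(X \right)} = - 9 \sqrt{X}$
$\frac{H{\left(n{\left(\frac{14}{13} \right)} \right)}}{65961} = \frac{\left(-9\right) \sqrt{3 - \frac{14}{13}}}{65961} = - 9 \sqrt{3 - 14 \cdot \frac{1}{13}} \cdot \frac{1}{65961} = - 9 \sqrt{3 - \frac{14}{13}} \cdot \frac{1}{65961} = - 9 \sqrt{\frac{25}{13}} \cdot \frac{1}{65961} = - 9 \frac{5 \sqrt{13}}{13} \cdot \frac{1}{65961} = - \frac{45 \sqrt{13}}{13} \cdot \frac{1}{65961} = - \frac{5 \sqrt{13}}{95277}$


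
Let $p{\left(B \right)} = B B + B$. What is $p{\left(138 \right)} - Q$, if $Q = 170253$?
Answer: $-151071$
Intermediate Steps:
$p{\left(B \right)} = B + B^{2}$ ($p{\left(B \right)} = B^{2} + B = B + B^{2}$)
$p{\left(138 \right)} - Q = 138 \left(1 + 138\right) - 170253 = 138 \cdot 139 - 170253 = 19182 - 170253 = -151071$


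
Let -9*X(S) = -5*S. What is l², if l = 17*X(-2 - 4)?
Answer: 28900/9 ≈ 3211.1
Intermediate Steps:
X(S) = 5*S/9 (X(S) = -(-5)*S/9 = 5*S/9)
l = -170/3 (l = 17*(5*(-2 - 4)/9) = 17*((5/9)*(-6)) = 17*(-10/3) = -170/3 ≈ -56.667)
l² = (-170/3)² = 28900/9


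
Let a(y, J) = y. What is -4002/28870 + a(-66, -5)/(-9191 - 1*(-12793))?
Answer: -4080156/25997435 ≈ -0.15694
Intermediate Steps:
-4002/28870 + a(-66, -5)/(-9191 - 1*(-12793)) = -4002/28870 - 66/(-9191 - 1*(-12793)) = -4002*1/28870 - 66/(-9191 + 12793) = -2001/14435 - 66/3602 = -2001/14435 - 66*1/3602 = -2001/14435 - 33/1801 = -4080156/25997435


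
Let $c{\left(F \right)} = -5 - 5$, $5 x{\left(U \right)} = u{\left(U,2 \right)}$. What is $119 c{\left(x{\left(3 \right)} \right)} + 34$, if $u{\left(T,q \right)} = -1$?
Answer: $-1156$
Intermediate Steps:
$x{\left(U \right)} = - \frac{1}{5}$ ($x{\left(U \right)} = \frac{1}{5} \left(-1\right) = - \frac{1}{5}$)
$c{\left(F \right)} = -10$
$119 c{\left(x{\left(3 \right)} \right)} + 34 = 119 \left(-10\right) + 34 = -1190 + 34 = -1156$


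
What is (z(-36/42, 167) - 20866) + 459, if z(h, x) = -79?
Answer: -20486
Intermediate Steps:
(z(-36/42, 167) - 20866) + 459 = (-79 - 20866) + 459 = -20945 + 459 = -20486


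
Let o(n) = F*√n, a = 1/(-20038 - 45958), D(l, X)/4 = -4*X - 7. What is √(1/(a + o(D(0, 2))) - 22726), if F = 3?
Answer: √6*√((14787 - 1499825096*I*√15)/(-1 + 395976*I*√15)) ≈ 0.00014273 - 150.75*I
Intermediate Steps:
D(l, X) = -28 - 16*X (D(l, X) = 4*(-4*X - 7) = 4*(-7 - 4*X) = -28 - 16*X)
a = -1/65996 (a = 1/(-65996) = -1/65996 ≈ -1.5152e-5)
o(n) = 3*√n
√(1/(a + o(D(0, 2))) - 22726) = √(1/(-1/65996 + 3*√(-28 - 16*2)) - 22726) = √(1/(-1/65996 + 3*√(-28 - 32)) - 22726) = √(1/(-1/65996 + 3*√(-60)) - 22726) = √(1/(-1/65996 + 3*(2*I*√15)) - 22726) = √(1/(-1/65996 + 6*I*√15) - 22726) = √(-22726 + 1/(-1/65996 + 6*I*√15))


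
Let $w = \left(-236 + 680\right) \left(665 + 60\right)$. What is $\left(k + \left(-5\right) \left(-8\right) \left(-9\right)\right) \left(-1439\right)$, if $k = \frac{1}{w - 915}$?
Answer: $\frac{166283067961}{320985} \approx 5.1804 \cdot 10^{5}$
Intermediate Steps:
$w = 321900$ ($w = 444 \cdot 725 = 321900$)
$k = \frac{1}{320985}$ ($k = \frac{1}{321900 - 915} = \frac{1}{320985} \approx 3.1154 \cdot 10^{-6}$)
$\left(k + \left(-5\right) \left(-8\right) \left(-9\right)\right) \left(-1439\right) = \left(\frac{1}{320985} + \left(-5\right) \left(-8\right) \left(-9\right)\right) \left(-1439\right) = \left(\frac{1}{320985} + 40 \left(-9\right)\right) \left(-1439\right) = \left(\frac{1}{320985} - 360\right) \left(-1439\right) = \left(- \frac{115554599}{320985}\right) \left(-1439\right) = \frac{166283067961}{320985}$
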